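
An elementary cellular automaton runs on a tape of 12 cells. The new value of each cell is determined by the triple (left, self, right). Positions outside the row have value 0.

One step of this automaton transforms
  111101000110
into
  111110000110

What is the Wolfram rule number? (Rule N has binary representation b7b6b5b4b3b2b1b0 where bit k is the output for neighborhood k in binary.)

232

position 1: 111 → 1  (bit 7 = 1)
position 3: 110 → 1  (bit 6 = 1)
position 4: 101 → 1  (bit 5 = 1)
position 6: 100 → 0  (bit 4 = 0)
position 0: 011 → 1  (bit 3 = 1)
position 5: 010 → 0  (bit 2 = 0)
position 8: 001 → 0  (bit 1 = 0)
position 7: 000 → 0  (bit 0 = 0)
bits b7..b0 = 11101000 = 232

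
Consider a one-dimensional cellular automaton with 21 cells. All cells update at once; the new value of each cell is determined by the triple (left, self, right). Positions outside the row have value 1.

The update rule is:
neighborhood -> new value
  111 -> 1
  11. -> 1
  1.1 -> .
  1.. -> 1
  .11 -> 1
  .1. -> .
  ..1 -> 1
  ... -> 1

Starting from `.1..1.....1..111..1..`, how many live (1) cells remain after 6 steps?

step 1: ..11.11111.1111111.11
step 2: 1111.11111.1111111.11
step 3: 1111.11111.1111111.11  (fixed point — unchanged through step 6)
count of 1: 18

18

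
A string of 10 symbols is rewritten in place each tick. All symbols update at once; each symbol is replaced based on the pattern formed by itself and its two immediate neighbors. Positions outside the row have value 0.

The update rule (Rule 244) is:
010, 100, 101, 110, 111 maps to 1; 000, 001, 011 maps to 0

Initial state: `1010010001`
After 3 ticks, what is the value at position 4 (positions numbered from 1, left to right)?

1111011001
0111101101
0011110111
position 4 holds 1

1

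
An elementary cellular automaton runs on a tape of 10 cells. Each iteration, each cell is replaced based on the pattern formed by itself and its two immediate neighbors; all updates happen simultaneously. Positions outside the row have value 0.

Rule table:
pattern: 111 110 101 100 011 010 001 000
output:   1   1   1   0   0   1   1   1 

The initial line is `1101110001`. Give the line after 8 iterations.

0110110111
1011011011
1101101101
0110110111  (repeats iteration 1; period 3)
iteration 8: 1011011011

1011011011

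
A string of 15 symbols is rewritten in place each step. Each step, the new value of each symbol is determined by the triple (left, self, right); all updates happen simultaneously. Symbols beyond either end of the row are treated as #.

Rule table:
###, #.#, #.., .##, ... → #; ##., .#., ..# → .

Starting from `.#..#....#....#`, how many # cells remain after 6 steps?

11

#.#..###..###.#
.#.#.##.#.##.##
#.#.##.#.##.###
.#.##.#.##.####
#.##.#.##.#####
.##.#.##.######
count of #: 11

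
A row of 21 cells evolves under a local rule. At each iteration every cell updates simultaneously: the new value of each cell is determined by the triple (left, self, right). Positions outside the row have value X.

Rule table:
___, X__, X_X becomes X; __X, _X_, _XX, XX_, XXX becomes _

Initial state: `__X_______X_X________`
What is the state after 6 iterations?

_X_____X__X_______X__

iteration 1: X__XXXXXX__X_XXXXXXX_
iteration 2: _X_______X__X_______X
iteration 3: X_XXXXXX__X__XXXXXX__
iteration 4: _X______X__X_______X_
iteration 5: X_XXXXX__X__XXXXXX__X
iteration 6: _X_____X__X_______X__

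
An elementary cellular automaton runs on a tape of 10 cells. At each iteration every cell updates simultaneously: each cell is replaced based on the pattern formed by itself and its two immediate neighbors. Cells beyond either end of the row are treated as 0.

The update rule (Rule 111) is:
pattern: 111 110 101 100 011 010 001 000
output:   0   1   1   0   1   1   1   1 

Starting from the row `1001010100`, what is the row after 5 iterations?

1000101101

iteration 1: 1011111101
iteration 2: 1110000111
iteration 3: 1010111101
iteration 4: 1111100111
iteration 5: 1000101101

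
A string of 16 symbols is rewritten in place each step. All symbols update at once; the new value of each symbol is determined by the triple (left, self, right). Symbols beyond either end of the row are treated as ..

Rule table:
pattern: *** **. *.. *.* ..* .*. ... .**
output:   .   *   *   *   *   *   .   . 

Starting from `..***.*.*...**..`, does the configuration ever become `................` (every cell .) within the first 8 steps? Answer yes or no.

no

.*..******.*.**.
****.....****.**
...**...*...**.*
..*.**.***.*.***
.***.**..****..*
*..**.***...****
***.**..**.*...*
..**.***.****.**
step 8 is ..**.***.****.**, still not uniform .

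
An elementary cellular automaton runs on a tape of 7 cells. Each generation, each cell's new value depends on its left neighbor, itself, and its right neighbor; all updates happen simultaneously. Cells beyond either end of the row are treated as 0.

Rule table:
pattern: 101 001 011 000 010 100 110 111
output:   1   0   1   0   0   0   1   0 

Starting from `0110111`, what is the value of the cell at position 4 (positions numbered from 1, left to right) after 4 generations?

0

0111101
0100110
0000110
0000110
position 4 holds 0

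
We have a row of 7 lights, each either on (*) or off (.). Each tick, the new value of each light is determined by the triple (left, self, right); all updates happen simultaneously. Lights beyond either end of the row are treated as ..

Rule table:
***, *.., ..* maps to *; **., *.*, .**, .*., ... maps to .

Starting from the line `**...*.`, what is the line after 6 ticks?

..*.*.*
.*.....
*.*....
...*...
..*.*..
.*...*.

.*...*.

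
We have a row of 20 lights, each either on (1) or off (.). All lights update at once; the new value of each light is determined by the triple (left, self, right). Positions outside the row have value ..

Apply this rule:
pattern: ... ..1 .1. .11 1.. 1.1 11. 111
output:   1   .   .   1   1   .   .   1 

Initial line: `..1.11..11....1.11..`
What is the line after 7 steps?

.1.11.1.......11...1

1...1.1.1.111...1.11
.11.......11.11...1.
.1.111111.1..1.11..1
...11111...1...1.1..
11.1111.11..11....11
1..111..1.1.1.111.1.
.1.11.1.......11...1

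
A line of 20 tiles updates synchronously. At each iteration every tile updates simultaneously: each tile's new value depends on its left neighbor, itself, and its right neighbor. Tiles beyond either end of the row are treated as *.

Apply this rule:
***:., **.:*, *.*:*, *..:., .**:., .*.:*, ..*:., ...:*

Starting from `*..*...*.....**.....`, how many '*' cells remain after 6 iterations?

*..*.*.*.***..*.***.
*..******..*..**..**
*.......*..*...*....
*.*****.*..*.*.*.**.
**....***..******.**
.*.**...*.......**..
count of *: 6

6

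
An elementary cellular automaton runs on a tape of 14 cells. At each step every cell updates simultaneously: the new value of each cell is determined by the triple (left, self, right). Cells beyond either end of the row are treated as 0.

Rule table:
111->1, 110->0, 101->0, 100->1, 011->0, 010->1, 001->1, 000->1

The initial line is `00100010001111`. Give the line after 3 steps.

11111111110110
01111111100001
10111111011111

10111111011111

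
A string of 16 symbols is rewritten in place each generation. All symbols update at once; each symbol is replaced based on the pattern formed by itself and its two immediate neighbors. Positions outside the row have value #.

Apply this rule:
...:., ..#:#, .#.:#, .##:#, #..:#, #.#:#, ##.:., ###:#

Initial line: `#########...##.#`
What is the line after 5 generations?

########.#.##.##
#######.####.###
######.####.####
#####.####.#####
####.####.######

####.####.######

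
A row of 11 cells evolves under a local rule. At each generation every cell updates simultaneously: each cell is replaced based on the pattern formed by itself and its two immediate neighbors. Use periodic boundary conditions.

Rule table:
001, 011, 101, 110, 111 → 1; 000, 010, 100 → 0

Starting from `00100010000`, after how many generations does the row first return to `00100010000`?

11

01000100000
10001000000
00010000001
00100000010
01000000100
10000001000
00000010001
00000100010
00001000100
00010001000
00100010000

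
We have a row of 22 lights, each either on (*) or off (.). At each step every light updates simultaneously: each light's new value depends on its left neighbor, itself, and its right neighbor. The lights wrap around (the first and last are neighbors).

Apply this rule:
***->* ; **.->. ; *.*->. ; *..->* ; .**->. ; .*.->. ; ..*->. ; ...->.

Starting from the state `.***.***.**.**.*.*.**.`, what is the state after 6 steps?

....*..*...*..........

..*...*..............*
*..*...*..............
.*..*...*.............
..*..*...*............
...*..*...*...........
....*..*...*..........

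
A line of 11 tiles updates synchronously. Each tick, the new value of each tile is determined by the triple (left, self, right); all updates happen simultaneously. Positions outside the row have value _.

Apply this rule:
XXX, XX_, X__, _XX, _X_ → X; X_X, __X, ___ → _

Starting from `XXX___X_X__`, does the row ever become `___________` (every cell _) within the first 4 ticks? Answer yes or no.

XXXX__X_XX_
XXXXX_X_XXX
XXXXX_X_XXX  (fixed point — unchanged through tick 4)
tick 4 is XXXXX_X_XXX, still not uniform _

no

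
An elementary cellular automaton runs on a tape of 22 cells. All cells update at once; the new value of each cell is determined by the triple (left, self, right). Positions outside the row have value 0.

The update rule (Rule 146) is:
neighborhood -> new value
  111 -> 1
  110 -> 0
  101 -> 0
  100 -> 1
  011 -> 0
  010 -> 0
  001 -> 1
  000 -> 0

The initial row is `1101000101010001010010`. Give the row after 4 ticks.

tick 1: 0000101000001010001101
tick 2: 0001000100010001010000
tick 3: 0010101010101010001000
tick 4: 0100000000000001010100

0100000000000001010100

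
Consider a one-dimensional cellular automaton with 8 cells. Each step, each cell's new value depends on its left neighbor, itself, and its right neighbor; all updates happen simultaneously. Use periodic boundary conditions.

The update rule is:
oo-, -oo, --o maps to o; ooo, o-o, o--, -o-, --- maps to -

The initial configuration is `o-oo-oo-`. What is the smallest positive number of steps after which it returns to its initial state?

24

--oo-oo-
-ooo-oo-
oo-o-oo-
oo---oo-
oo--ooo-
oo-oo-o-
oo-oo---
oo-oo--o
-o-oo-oo
---oo-oo
--ooo-oo
-oo-o-oo
-oo---oo
-oo--ooo
-oo-oo-o
-oo-oo--
ooo-oo--
o-o-oo-o
o---oo-o
o--ooo-o
o-oo-o-o
o-oo---o
o-oo--oo
o-oo-oo-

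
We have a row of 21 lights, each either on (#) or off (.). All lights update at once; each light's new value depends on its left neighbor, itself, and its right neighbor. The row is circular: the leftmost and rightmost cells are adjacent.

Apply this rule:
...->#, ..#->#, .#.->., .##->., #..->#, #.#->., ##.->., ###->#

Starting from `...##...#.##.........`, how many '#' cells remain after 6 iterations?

12

iteration 1: ###..###....#########
iteration 2: ##.##.#.####.########
iteration 3: #........##...#######
iteration 4: .########..###.######
iteration 5: ..######.##.#...####.
iteration 6: ##.####......###.##.#
count of #: 12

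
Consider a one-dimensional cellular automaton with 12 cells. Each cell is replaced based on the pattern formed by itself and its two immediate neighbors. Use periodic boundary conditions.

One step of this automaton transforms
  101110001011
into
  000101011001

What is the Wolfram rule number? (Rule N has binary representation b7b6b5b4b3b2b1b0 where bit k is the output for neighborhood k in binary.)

position 3: 111 → 1  (bit 7 = 1)
position 0: 110 → 0  (bit 6 = 0)
position 1: 101 → 0  (bit 5 = 0)
position 5: 100 → 1  (bit 4 = 1)
position 2: 011 → 0  (bit 3 = 0)
position 8: 010 → 1  (bit 2 = 1)
position 7: 001 → 1  (bit 1 = 1)
position 6: 000 → 0  (bit 0 = 0)
bits b7..b0 = 10010110 = 150

150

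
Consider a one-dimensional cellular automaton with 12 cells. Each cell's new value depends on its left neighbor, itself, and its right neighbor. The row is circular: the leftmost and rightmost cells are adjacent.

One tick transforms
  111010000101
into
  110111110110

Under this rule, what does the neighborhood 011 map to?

At position 11 the neighborhood is 011; the next row has 0 there.

0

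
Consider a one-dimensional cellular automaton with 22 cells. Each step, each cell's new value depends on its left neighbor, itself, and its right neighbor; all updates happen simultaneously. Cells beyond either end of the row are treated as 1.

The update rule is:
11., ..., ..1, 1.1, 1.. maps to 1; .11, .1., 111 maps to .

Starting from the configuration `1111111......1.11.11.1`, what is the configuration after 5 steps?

....1111111.11.11.1...

step 1: ......1111111.1.11.11.
step 2: 111111......11.1.11.11
step 3: .....1111111.11.1.11..
step 4: 11111......11.11.1.111
step 5: ....1111111.11.11.1...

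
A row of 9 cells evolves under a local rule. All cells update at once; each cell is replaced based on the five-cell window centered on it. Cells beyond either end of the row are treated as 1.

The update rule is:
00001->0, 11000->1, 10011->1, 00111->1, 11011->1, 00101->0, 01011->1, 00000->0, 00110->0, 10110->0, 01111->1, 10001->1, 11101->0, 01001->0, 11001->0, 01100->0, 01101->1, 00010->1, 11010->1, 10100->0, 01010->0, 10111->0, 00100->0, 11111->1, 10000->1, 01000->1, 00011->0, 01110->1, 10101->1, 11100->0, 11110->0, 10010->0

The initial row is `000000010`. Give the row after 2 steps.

step 1: 110000101
step 2: 001101010

001101010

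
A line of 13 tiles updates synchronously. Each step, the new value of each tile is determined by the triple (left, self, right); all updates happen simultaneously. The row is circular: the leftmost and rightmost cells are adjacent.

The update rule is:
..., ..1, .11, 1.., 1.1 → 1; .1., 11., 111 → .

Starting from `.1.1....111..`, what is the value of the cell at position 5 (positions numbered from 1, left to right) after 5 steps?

1.1.11111..11
.1.11....111.
1.11.11111..1
.11.11....111
11.11.11111..
position 5 holds 1

1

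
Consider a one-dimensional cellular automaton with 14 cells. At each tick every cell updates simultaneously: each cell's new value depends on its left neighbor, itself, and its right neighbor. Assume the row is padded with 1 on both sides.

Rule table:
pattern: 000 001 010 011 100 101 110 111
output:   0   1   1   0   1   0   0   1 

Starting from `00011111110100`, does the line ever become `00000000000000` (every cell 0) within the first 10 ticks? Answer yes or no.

10101111100111
00100111011011
11111010000001
11110011000010
11101100100110
11000011111000
10100101110101
00111100100100
11011011111111
10000001111111
tick 10 is 10000001111111, still not uniform 0

no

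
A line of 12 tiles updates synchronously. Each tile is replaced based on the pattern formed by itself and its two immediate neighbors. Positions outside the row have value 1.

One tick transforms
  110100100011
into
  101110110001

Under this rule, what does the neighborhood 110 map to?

At position 1 the neighborhood is 110; the next row has 0 there.

0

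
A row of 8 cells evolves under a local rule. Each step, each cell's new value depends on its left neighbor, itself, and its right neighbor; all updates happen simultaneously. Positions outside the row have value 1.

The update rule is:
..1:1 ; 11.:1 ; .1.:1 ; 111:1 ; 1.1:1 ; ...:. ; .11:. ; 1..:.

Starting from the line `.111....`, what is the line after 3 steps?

1111.111

1.11...1
11.1..1.
1111.111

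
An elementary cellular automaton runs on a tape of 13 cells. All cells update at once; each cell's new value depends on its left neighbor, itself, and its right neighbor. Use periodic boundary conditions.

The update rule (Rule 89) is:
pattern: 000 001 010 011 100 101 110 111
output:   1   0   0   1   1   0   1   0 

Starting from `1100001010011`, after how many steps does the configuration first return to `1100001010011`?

step 1: 0111100001010
step 2: 0100111100001
step 3: 0010100111100
step 4: 1000010100111
step 5: 1111000010100
step 6: 1001111000010
step 7: 0101001111000
step 8: 0000101001111
step 9: 1110000101001
step 10: 0011110000101
step 11: 1010011110000
step 12: 0001010011110
step 13: 1100001010011

13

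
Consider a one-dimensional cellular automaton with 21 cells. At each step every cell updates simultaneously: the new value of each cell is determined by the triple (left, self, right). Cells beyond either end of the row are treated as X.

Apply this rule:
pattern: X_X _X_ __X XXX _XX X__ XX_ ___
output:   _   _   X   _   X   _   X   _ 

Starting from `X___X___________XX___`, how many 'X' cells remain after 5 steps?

6

X__X___________XXX__X
X_X___________XX_X_XX
X____________XXX___X_
X___________XX_X__X__
X__________XXX___X__X
count of X: 6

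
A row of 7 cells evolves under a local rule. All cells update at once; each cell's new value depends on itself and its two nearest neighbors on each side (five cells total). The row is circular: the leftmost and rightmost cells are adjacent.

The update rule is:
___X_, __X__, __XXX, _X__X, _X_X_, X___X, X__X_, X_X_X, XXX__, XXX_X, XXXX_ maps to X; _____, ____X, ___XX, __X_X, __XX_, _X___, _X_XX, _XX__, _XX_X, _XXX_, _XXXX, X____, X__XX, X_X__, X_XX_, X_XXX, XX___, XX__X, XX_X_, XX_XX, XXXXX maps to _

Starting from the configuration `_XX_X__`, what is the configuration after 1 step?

______X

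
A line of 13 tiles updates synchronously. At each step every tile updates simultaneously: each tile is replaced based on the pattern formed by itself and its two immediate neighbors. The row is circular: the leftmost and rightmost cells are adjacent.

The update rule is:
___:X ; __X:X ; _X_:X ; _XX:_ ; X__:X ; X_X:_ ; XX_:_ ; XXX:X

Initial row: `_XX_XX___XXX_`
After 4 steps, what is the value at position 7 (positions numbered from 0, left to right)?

_

X_____XXX_X_X
_XXXXX_X__X__
X_XXX__XXXXXX
___X_XX_XXXXX
position 7 holds _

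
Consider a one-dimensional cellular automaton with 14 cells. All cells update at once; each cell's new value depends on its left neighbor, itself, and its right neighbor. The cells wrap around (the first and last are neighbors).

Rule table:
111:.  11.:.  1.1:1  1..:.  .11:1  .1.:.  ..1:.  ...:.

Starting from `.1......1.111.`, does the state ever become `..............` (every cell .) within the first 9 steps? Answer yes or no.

yes

.........11...
.........1....
..............
all cells are . at step 3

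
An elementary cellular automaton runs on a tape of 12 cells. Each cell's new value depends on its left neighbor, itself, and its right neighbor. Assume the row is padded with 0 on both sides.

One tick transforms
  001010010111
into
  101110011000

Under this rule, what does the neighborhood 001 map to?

At position 1 the neighborhood is 001; the next row has 0 there.

0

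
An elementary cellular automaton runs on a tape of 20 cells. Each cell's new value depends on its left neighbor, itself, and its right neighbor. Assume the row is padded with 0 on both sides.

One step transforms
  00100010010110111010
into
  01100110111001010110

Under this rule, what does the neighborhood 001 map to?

1

At position 1 the neighborhood is 001; the next row has 1 there.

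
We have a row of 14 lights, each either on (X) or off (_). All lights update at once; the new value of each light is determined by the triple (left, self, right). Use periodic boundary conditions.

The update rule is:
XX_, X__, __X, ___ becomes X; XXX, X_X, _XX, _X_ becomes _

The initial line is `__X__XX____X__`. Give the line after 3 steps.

X_XX_XXXXX_XXX

XX_XX_XXXXX_XX
_X__X_____X___
X_XX_XXXXX_XXX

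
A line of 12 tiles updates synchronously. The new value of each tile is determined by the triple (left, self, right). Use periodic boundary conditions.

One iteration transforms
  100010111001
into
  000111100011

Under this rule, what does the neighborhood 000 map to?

0

At position 2 the neighborhood is 000; the next row has 0 there.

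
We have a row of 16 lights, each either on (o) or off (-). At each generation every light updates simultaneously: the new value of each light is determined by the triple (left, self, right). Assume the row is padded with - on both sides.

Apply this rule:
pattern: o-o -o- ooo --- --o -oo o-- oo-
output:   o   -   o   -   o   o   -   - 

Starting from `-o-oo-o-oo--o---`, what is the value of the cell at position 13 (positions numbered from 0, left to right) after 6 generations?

generation 1: o-oo-o-oo--o----
generation 2: -oo-o-oo--o-----
generation 3: oo-o-oo--o------
generation 4: o-o-oo--o-------
generation 5: -o-oo--o--------
generation 6: o-oo--o---------
position 13 holds -

-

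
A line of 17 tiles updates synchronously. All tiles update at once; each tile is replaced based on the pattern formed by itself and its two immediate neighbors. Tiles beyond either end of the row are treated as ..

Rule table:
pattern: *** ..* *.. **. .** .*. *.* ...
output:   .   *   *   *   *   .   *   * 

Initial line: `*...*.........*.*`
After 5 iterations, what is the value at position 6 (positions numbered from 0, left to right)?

*

.***.*********.*.
**.***.......**.*
****.***********.
*..***.........**
.***.************
position 6 holds *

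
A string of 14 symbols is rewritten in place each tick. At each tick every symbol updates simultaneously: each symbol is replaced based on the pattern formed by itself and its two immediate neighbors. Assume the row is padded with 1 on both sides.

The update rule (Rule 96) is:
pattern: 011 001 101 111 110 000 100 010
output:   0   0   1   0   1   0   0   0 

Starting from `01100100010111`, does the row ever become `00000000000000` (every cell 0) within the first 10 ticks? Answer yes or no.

no

tick 1: 10100000001000
tick 2: 11000000000000
tick 3: 01000000000000
tick 4: 10000000000000
tick 5: 10000000000000  (fixed point — unchanged through tick 10)
tick 10 is 10000000000000, still not uniform 0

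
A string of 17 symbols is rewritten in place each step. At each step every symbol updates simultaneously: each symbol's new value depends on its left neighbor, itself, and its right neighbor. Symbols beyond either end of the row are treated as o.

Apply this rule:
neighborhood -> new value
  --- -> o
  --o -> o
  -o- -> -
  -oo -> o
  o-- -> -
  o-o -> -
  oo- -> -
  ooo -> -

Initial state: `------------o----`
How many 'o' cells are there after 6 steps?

-ooooooooooo--ooo
-o-----------oo--
---ooooooooooo--o
-ooo-----------oo
-o---ooooooooooo-
---ooo-----------
count of o: 3

3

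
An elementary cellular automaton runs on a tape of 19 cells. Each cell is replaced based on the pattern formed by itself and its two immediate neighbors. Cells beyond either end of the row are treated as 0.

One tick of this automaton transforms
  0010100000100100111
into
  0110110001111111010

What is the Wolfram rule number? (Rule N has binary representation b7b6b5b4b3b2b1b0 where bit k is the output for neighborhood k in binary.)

position 17: 111 → 1  (bit 7 = 1)
position 18: 110 → 0  (bit 6 = 0)
position 3: 101 → 0  (bit 5 = 0)
position 5: 100 → 1  (bit 4 = 1)
position 16: 011 → 0  (bit 3 = 0)
position 2: 010 → 1  (bit 2 = 1)
position 1: 001 → 1  (bit 1 = 1)
position 0: 000 → 0  (bit 0 = 0)
bits b7..b0 = 10010110 = 150

150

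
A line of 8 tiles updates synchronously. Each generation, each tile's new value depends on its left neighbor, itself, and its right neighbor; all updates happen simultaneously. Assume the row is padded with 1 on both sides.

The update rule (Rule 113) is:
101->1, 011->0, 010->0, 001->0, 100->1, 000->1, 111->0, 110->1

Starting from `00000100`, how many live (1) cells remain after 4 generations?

generation 1: 11110010
generation 2: 00011001
generation 3: 11001100
generation 4: 01100110
count of 1: 4

4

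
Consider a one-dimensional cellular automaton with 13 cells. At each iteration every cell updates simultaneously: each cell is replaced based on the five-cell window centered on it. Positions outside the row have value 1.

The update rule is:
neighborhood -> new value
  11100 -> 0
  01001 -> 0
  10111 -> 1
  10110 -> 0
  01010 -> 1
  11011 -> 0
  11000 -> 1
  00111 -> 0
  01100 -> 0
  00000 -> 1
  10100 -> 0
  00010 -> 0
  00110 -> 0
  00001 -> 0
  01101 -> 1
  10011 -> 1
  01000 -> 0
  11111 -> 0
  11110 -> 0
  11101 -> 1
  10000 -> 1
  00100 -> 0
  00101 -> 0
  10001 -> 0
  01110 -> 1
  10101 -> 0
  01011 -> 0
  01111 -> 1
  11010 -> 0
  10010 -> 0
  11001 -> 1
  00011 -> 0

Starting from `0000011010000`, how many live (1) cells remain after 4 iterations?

iteration 1: 1110001000100
iteration 2: 0001000000001
iteration 3: 1000011111000
iteration 4: 0110001000100
count of 1: 4

4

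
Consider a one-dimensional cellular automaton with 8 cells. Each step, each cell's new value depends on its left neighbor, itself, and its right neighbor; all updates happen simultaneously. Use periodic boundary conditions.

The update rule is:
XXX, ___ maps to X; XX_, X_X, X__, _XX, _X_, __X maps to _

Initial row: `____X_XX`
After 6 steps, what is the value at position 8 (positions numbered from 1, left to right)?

X

_XX_____
____XXXX
_XX__XX_
________
XXXXXXXX
XXXXXXXX
position 8 holds X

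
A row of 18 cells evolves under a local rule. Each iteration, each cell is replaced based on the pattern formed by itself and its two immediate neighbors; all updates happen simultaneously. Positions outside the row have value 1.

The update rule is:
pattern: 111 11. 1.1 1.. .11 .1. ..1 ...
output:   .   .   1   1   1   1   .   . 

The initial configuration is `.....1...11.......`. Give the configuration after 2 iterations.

.1...1.1.1111.....

1....11..1.1......
.1...1.1.1111.....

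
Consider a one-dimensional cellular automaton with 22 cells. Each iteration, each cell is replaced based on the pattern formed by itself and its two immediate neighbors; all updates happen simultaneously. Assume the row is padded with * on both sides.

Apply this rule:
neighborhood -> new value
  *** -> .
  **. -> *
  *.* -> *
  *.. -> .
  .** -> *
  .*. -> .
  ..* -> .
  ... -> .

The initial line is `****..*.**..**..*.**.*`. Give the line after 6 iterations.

iteration 1: ...*...***..**...*****
iteration 2: .......*.*..**...*....
iteration 3: ........*...**........
iteration 4: ............**........
iteration 5: ............**........  (fixed point — unchanged through iteration 6)

............**........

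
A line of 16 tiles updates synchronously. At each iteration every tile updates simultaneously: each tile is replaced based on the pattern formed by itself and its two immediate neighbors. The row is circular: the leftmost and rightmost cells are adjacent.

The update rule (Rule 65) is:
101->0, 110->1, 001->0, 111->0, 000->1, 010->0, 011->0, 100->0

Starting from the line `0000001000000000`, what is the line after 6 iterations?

1011100000000000

1111100011111111
0000101000000000
1110000011111111
0010111000000000
1000001011111111
1011100000000000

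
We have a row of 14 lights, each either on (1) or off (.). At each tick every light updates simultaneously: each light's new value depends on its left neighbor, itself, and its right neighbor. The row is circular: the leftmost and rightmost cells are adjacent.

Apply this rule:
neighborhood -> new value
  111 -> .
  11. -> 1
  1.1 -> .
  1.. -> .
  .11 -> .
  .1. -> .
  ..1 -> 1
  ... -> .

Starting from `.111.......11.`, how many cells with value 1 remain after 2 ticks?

2

1..1......1.1.
..1......1....
count of 1: 2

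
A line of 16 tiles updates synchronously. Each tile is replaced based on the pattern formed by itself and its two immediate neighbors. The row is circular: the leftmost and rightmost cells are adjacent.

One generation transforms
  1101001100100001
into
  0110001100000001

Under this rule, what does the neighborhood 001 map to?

At position 5 the neighborhood is 001; the next row has 0 there.

0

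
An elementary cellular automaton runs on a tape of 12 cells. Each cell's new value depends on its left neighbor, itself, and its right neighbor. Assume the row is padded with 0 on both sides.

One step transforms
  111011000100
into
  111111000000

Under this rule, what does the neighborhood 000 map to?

At position 7 the neighborhood is 000; the next row has 0 there.

0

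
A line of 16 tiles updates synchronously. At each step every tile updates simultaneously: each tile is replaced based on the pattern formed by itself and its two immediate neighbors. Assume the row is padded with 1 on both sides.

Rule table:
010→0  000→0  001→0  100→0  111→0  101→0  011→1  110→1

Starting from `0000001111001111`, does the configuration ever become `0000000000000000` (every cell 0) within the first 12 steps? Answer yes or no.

0000001001001000
0000000000000000
all cells are 0 at step 2

yes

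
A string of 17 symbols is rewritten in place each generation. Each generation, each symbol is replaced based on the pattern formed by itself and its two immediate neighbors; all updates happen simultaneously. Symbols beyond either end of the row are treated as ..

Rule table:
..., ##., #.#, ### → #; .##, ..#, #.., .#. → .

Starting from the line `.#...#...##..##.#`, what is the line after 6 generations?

..######..###.###

generation 1: ...#...#..#...##.
generation 2: ##...#......#..#.
generation 3: .#.#...####......
generation 4: ..#..#..###.#####
generation 5: #........###.####
generation 6: ..######..###.###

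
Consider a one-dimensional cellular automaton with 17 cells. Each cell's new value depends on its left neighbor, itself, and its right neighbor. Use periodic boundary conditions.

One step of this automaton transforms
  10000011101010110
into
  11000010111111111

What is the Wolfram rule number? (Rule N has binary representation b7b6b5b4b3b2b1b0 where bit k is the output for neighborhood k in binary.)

position 7: 111 → 0  (bit 7 = 0)
position 8: 110 → 1  (bit 6 = 1)
position 9: 101 → 1  (bit 5 = 1)
position 1: 100 → 1  (bit 4 = 1)
position 6: 011 → 1  (bit 3 = 1)
position 0: 010 → 1  (bit 2 = 1)
position 5: 001 → 0  (bit 1 = 0)
position 2: 000 → 0  (bit 0 = 0)
bits b7..b0 = 01111100 = 124

124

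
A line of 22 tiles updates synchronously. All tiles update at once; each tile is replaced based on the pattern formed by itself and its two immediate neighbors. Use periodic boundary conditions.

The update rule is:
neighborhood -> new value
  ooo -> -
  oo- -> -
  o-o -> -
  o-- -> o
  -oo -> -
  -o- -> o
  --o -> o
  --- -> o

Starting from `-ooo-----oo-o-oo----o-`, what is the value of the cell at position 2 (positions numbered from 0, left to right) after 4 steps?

o

o---ooooo---o---oooooo
-ooo-----ooooooo------
o---ooooo-------oooooo
-ooo-----ooooooo------
position 2 holds o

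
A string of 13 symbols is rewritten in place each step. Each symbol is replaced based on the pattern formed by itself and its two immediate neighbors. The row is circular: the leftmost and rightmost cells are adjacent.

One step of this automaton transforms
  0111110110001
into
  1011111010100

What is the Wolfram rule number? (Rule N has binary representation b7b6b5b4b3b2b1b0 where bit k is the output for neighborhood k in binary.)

position 2: 111 → 1  (bit 7 = 1)
position 5: 110 → 1  (bit 6 = 1)
position 0: 101 → 1  (bit 5 = 1)
position 9: 100 → 0  (bit 4 = 0)
position 1: 011 → 0  (bit 3 = 0)
position 12: 010 → 0  (bit 2 = 0)
position 11: 001 → 0  (bit 1 = 0)
position 10: 000 → 1  (bit 0 = 1)
bits b7..b0 = 11100001 = 225

225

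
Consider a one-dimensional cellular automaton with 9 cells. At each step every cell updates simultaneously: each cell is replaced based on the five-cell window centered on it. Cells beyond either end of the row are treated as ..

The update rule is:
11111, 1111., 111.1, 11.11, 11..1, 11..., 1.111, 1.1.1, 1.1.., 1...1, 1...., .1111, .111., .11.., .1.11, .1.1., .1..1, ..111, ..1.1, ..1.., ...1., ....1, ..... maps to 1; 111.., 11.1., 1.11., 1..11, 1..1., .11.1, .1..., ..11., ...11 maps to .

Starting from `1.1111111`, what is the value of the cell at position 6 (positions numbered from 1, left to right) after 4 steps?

1

step 1: 11111111.
step 2: 1111111.1
step 3: 1111111.1  (fixed point — unchanged through step 4)
position 6 holds 1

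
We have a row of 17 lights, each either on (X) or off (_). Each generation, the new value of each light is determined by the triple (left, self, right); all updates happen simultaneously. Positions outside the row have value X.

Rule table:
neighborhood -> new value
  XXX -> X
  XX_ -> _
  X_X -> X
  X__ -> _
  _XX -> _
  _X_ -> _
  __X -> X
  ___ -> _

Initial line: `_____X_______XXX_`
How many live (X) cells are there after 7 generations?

6

____X_______X_X_X
___X_______X_X_X_
__X_______X_X_X_X
_X_______X_X_X_X_
X_______X_X_X_X_X
_______X_X_X_X_X_
______X_X_X_X_X_X
count of X: 6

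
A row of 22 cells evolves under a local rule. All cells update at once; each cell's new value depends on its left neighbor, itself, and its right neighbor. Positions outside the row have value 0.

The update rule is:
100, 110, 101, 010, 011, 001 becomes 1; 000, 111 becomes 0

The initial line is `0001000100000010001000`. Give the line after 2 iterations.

0011101110000111011100
0110111011001101110110

0110111011001101110110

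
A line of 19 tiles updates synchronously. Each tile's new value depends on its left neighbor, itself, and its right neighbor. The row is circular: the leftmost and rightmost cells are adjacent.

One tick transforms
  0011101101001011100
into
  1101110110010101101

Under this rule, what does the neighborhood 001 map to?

1

At position 1 the neighborhood is 001; the next row has 1 there.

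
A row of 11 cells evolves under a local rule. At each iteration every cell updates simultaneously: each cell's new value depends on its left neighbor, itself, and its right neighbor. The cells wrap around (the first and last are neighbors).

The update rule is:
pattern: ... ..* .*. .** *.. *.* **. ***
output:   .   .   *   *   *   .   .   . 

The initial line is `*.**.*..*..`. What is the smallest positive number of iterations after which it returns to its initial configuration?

2

*.*..**.**.
*.**.*..*..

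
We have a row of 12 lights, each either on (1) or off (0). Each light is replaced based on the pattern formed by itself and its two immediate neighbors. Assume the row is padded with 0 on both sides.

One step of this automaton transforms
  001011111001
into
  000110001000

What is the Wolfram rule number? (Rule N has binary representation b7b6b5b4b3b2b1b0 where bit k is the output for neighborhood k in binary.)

104

position 5: 111 → 0  (bit 7 = 0)
position 8: 110 → 1  (bit 6 = 1)
position 3: 101 → 1  (bit 5 = 1)
position 9: 100 → 0  (bit 4 = 0)
position 4: 011 → 1  (bit 3 = 1)
position 2: 010 → 0  (bit 2 = 0)
position 1: 001 → 0  (bit 1 = 0)
position 0: 000 → 0  (bit 0 = 0)
bits b7..b0 = 01101000 = 104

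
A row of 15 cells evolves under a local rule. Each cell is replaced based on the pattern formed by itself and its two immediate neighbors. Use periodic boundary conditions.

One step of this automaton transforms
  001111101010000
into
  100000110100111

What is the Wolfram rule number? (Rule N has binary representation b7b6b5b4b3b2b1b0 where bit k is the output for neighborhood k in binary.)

position 3: 111 → 0  (bit 7 = 0)
position 6: 110 → 1  (bit 6 = 1)
position 7: 101 → 1  (bit 5 = 1)
position 11: 100 → 0  (bit 4 = 0)
position 2: 011 → 0  (bit 3 = 0)
position 8: 010 → 0  (bit 2 = 0)
position 1: 001 → 0  (bit 1 = 0)
position 0: 000 → 1  (bit 0 = 1)
bits b7..b0 = 01100001 = 97

97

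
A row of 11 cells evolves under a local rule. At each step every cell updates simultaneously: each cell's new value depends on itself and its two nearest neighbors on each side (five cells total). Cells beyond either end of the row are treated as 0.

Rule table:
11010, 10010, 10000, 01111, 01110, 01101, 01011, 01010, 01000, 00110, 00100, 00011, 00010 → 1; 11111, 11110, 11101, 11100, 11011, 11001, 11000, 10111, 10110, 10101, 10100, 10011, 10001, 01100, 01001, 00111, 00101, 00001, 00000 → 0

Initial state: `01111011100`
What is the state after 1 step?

10100001001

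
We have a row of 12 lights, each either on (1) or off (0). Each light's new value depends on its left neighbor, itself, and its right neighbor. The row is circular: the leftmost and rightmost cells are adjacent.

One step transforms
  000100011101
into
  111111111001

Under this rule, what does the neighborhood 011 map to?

At position 7 the neighborhood is 011; the next row has 1 there.

1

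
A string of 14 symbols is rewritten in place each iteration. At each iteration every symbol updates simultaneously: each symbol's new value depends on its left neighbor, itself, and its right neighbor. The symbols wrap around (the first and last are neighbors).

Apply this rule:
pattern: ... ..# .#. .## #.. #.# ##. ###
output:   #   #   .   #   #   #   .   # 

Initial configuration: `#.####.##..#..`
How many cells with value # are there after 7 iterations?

iteration 1: .####.##.##.##
iteration 2: ####.##.##.##.
iteration 3: ###.##.##.##.#
iteration 4: ##.##.##.##.##
iteration 5: #.##.##.##.###
iteration 6: .##.##.##.####
iteration 7: ##.##.##.####.
count of #: 10

10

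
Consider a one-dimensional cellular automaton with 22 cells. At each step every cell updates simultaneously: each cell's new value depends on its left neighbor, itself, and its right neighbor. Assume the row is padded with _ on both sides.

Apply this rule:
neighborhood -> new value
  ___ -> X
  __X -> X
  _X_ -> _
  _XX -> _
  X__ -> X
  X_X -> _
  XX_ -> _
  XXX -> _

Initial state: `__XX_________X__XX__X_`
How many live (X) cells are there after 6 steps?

4

XX__XXXXXXXXX_XX__XX_X
__XX____________XX____
XX__XXXXXXXXXXXX__XXXX
__XX____________XX____  (repeats step 2; period 2)
step 6: __XX____________XX____
count of X: 4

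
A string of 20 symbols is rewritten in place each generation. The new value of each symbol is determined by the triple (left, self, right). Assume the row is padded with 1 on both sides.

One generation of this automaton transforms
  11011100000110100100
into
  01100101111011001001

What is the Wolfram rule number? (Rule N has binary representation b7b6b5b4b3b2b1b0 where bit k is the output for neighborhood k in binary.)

position 0: 111 → 0  (bit 7 = 0)
position 1: 110 → 1  (bit 6 = 1)
position 2: 101 → 1  (bit 5 = 1)
position 6: 100 → 0  (bit 4 = 0)
position 3: 011 → 0  (bit 3 = 0)
position 14: 010 → 0  (bit 2 = 0)
position 10: 001 → 1  (bit 1 = 1)
position 7: 000 → 1  (bit 0 = 1)
bits b7..b0 = 01100011 = 99

99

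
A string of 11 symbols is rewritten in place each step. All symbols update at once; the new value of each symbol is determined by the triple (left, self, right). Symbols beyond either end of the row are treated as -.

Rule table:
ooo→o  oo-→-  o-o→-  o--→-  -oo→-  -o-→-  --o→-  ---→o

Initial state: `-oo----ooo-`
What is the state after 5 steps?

----oo--o--
ooo-------o
-o--ooooo--
-----ooo--o
oooo--o----

oooo--o----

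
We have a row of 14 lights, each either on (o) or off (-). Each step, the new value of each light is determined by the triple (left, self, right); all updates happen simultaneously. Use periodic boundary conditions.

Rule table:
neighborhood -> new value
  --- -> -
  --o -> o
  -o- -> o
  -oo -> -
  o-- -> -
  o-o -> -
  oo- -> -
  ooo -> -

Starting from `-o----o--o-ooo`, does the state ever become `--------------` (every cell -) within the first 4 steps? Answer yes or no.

step 1: -o---oo-oo----
step 2: oo--o---------
step 3: ---oo--------o
step 4: --o---------oo
step 4 is --o---------oo, still not uniform -

no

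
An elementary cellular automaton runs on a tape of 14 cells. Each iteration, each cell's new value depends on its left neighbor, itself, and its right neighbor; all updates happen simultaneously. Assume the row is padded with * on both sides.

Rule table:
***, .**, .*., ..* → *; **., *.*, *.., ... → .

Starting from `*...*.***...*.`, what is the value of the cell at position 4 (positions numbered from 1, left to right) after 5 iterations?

*

...**.**...**.
..**..*...**..
.**..**..**..*
.*..**..**..**
.*.**..**..***
position 4 holds *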